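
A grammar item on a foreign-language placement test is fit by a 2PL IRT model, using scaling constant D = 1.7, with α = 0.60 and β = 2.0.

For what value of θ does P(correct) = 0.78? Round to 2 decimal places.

P(θ) = 1 / (1 + exp(−D·α(θ − β)))
logit = ln(0.7800/0.2200) = 1.2657
θ = β + logit/(1.7·α) = 2.0 + 1.2657/1.0200 = 3.2408

3.24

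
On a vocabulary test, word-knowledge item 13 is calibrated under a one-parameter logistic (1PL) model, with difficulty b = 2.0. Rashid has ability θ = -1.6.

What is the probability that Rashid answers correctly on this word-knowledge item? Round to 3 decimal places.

0.027

P(θ) = 1 / (1 + exp(−(θ − b)))
Exponent: (-1.6 − 2.0) = -3.6000
1/(1 + e^{3.6000}) = 0.0266
P = 0.0266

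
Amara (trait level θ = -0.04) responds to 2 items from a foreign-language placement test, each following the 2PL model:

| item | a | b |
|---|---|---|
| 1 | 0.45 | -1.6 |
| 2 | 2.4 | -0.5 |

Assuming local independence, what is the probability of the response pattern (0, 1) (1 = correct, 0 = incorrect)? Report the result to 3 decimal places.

P(θ) = 1 / (1 + exp(−a(θ − b)))
P_1 = 1/(1+e^{-0.7020}) = 0.6686
P_2 = 1/(1+e^{-1.1040}) = 0.7510
L = (1−P_1) × P_2 = 0.3314 × 0.7510 = 0.24886

0.249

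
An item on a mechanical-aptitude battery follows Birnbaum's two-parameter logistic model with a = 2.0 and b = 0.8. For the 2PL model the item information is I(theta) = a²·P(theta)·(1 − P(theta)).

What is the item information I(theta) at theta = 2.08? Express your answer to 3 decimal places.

P = 1/(1+e^{-2.5600}) = 0.9282
P(1−P) = 0.9282 × 0.0718 = 0.0666
I = a² × P(1−P) = 2.0² × 0.0666 = 0.26643

0.266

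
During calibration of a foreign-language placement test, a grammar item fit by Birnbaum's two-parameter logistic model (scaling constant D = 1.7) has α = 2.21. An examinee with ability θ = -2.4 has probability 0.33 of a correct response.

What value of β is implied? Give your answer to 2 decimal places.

P(θ) = 1 / (1 + exp(−D·α(θ − β)))
logit(0.33) = ln(0.33/0.67) = -0.7082
β = θ − logit/(1.7·α) = -2.4 − (-0.7082)/3.7570 = -2.2115

-2.21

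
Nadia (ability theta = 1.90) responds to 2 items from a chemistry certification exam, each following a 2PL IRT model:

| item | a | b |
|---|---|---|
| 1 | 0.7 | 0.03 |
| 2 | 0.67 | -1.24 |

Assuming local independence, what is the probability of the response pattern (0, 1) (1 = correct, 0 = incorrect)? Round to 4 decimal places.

0.1895

P(theta) = 1 / (1 + exp(−a(theta − b)))
P_1 = 1/(1+e^{-1.3090}) = 0.7873
P_2 = 1/(1+e^{-2.1038}) = 0.8913
L = (1−P_1) × P_2 = 0.2127 × 0.8913 = 0.18953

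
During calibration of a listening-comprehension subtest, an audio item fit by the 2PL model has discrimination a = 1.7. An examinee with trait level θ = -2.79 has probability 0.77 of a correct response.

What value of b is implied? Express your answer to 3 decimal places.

-3.501

P(θ) = 1 / (1 + exp(−a(θ − b)))
logit(0.77) = ln(0.77/0.23) = 1.2083
b = θ − logit/(a) = -2.79 − 1.2083/1.7000 = -3.5008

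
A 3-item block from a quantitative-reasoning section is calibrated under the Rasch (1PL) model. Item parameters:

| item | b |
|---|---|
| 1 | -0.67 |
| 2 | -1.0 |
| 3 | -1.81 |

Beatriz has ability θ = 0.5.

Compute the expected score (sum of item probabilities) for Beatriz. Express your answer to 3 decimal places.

P(θ) = 1 / (1 + exp(−(θ − b)))
P_1 = 1/(1+e^{-1.1700}) = 0.7631
P_2 = 1/(1+e^{-1.5000}) = 0.8176
P_3 = 1/(1+e^{-2.3100}) = 0.9097
E[score] = 0.7631 + 0.8176 + 0.9097 = 2.4904

2.490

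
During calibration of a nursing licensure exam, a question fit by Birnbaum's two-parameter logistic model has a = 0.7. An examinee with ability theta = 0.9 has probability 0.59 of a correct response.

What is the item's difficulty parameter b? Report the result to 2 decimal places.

0.38

P(theta) = 1 / (1 + exp(−a(theta − b)))
logit(0.59) = ln(0.59/0.41) = 0.3640
b = theta − logit/(a) = 0.9 − 0.3640/0.7000 = 0.3800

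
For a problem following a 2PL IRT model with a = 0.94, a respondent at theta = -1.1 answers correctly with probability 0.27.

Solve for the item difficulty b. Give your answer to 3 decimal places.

P(theta) = 1 / (1 + exp(−a(theta − b)))
logit(0.27) = ln(0.27/0.73) = -0.9946
b = theta − logit/(a) = -1.1 − (-0.9946)/0.9400 = -0.0419

-0.042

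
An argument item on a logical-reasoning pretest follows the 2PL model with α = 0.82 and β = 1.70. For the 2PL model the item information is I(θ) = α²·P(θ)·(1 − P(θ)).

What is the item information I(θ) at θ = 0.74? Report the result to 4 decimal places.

0.1445

P = 1/(1+e^{0.7872}) = 0.3128
P(1−P) = 0.3128 × 0.6872 = 0.2149
I = α² × P(1−P) = 0.82² × 0.2149 = 0.14453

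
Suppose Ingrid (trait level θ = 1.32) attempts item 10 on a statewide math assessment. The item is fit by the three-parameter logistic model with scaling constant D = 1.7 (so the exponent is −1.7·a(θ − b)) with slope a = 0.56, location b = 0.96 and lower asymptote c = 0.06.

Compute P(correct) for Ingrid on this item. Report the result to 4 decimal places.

0.6098

P(θ) = c + (1 − c) · 1 / (1 + exp(−D·a(θ − b)))
Exponent: 1.7 × 0.56 × (1.32 − 0.96) = 0.3427
1/(1 + e^{-0.3427}) = 0.5849
P = 0.06 + 0.94 × 0.5849 = 0.6098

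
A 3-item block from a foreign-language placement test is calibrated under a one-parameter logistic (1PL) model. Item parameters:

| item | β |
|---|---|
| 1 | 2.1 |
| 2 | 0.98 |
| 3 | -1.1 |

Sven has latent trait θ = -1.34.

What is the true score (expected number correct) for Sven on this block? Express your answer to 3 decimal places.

P(θ) = 1 / (1 + exp(−(θ − β)))
P_1 = 1/(1+e^{3.4400}) = 0.0311
P_2 = 1/(1+e^{2.3200}) = 0.0895
P_3 = 1/(1+e^{0.2400}) = 0.4403
E[score] = 0.0311 + 0.0895 + 0.4403 = 0.5608

0.561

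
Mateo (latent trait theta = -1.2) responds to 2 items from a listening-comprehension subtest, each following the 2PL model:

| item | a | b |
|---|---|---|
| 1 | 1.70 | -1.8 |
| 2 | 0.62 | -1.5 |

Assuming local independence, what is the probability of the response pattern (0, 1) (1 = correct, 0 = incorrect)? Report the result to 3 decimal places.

0.145

P(theta) = 1 / (1 + exp(−a(theta − b)))
P_1 = 1/(1+e^{-1.0200}) = 0.7350
P_2 = 1/(1+e^{-0.1860}) = 0.5464
L = (1−P_1) × P_2 = 0.2650 × 0.5464 = 0.14480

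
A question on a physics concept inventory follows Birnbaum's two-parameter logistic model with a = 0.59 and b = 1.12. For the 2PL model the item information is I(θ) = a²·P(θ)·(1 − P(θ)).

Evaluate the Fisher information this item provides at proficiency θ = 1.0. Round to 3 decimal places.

P = 1/(1+e^{0.0708}) = 0.4823
P(1−P) = 0.4823 × 0.5177 = 0.2497
I = a² × P(1−P) = 0.59² × 0.2497 = 0.08692

0.087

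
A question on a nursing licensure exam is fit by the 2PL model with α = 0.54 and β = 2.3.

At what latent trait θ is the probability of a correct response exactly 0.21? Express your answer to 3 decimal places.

P(θ) = 1 / (1 + exp(−α(θ − β)))
logit = ln(0.2100/0.7900) = -1.3249
θ = β + logit/(α) = 2.3 + (-1.3249)/0.5400 = -0.1536

-0.154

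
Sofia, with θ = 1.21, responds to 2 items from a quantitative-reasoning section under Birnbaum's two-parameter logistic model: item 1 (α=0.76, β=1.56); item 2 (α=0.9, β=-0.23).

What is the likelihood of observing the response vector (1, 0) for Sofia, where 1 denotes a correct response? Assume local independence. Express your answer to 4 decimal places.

0.0932

P(θ) = 1 / (1 + exp(−α(θ − β)))
P_1 = 1/(1+e^{0.2660}) = 0.4339
P_2 = 1/(1+e^{-1.2960}) = 0.7852
L = P_1 × (1−P_2) = 0.4339 × 0.2148 = 0.09322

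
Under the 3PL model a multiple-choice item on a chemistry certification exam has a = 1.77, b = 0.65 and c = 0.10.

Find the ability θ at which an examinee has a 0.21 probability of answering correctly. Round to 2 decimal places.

P(θ) = c + (1 − c) · 1 / (1 + exp(−a(θ − b)))
Remove guessing floor: (0.21 − 0.10)/(1 − 0.10) = 0.1222
logit = ln(0.1222/0.8778) = -1.9716
θ = b + logit/(a) = 0.65 + (-1.9716)/1.7700 = -0.4639

-0.46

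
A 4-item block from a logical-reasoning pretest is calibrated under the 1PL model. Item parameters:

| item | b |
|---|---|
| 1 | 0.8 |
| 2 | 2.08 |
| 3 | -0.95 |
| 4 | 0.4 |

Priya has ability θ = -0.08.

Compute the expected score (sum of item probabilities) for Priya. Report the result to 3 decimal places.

1.484

P(θ) = 1 / (1 + exp(−(θ − b)))
P_1 = 1/(1+e^{0.8800}) = 0.2932
P_2 = 1/(1+e^{2.1600}) = 0.1034
P_3 = 1/(1+e^{-0.8700}) = 0.7047
P_4 = 1/(1+e^{0.4800}) = 0.3823
E[score] = 0.2932 + 0.1034 + 0.7047 + 0.3823 = 1.4836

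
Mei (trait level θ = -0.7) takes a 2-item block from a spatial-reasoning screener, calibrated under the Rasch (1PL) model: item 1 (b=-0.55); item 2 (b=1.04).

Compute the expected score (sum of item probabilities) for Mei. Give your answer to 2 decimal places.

P(θ) = 1 / (1 + exp(−(θ − b)))
P_1 = 1/(1+e^{0.1500}) = 0.4626
P_2 = 1/(1+e^{1.7400}) = 0.1493
E[score] = 0.4626 + 0.1493 = 0.6119

0.61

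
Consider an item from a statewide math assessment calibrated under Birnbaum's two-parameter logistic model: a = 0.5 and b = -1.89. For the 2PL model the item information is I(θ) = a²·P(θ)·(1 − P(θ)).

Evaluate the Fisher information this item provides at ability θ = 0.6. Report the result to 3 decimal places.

P = 1/(1+e^{-1.2450}) = 0.7764
P(1−P) = 0.7764 × 0.2236 = 0.1736
I = a² × P(1−P) = 0.5² × 0.1736 = 0.04340

0.043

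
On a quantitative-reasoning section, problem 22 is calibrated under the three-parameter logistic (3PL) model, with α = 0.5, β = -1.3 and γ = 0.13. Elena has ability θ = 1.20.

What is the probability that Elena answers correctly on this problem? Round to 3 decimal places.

P(θ) = γ + (1 − γ) · 1 / (1 + exp(−α(θ − β)))
Exponent: 0.5 × (1.20 − (-1.3)) = 1.2500
1/(1 + e^{-1.2500}) = 0.7773
P = 0.13 + 0.87 × 0.7773 = 0.8063

0.806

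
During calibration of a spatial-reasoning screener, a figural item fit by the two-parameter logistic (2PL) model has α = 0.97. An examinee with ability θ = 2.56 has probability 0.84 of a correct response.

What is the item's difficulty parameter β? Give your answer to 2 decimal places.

0.85

P(θ) = 1 / (1 + exp(−α(θ − β)))
logit(0.84) = ln(0.84/0.16) = 1.6582
β = θ − logit/(α) = 2.56 − 1.6582/0.9700 = 0.8505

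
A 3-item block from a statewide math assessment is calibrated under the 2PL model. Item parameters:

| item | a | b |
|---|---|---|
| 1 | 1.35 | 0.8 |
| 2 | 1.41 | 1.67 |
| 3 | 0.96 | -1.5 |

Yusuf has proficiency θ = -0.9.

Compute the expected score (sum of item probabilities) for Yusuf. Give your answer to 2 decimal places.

0.76

P(θ) = 1 / (1 + exp(−a(θ − b)))
P_1 = 1/(1+e^{2.2950}) = 0.0915
P_2 = 1/(1+e^{3.6237}) = 0.0260
P_3 = 1/(1+e^{-0.5760}) = 0.6401
E[score] = 0.0915 + 0.0260 + 0.6401 = 0.7577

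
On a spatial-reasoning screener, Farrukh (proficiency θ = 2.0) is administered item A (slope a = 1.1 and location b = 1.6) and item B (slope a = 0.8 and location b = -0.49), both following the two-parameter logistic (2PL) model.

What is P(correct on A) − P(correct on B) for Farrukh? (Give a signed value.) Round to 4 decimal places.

-0.2717

P(θ) = 1 / (1 + exp(−a(θ − b)))
P_A = 0.6083
P_B = 0.8800
P_A − P_B = -0.2717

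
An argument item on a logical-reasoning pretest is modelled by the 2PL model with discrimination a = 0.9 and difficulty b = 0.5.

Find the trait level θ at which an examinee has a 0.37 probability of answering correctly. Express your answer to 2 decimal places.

P(θ) = 1 / (1 + exp(−a(θ − b)))
logit = ln(0.3700/0.6300) = -0.5322
θ = b + logit/(a) = 0.5 + (-0.5322)/0.9000 = -0.0914

-0.09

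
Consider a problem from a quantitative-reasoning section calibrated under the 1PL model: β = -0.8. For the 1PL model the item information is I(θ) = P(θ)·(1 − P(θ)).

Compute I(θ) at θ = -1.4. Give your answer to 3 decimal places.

P = 1/(1+e^{0.6000}) = 0.3543
P(1−P) = 0.3543 × 0.6457 = 0.2288
I = P(1−P) = 0.22878

0.229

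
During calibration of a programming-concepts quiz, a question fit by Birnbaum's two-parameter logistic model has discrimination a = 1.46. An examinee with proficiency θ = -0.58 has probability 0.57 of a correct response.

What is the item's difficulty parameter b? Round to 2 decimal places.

-0.77

P(θ) = 1 / (1 + exp(−a(θ − b)))
logit(0.57) = ln(0.57/0.43) = 0.2819
b = θ − logit/(a) = -0.58 − 0.2819/1.4600 = -0.7730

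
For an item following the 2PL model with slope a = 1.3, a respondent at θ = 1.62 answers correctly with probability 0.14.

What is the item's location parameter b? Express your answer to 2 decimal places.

P(θ) = 1 / (1 + exp(−a(θ − b)))
logit(0.14) = ln(0.14/0.86) = -1.8153
b = θ − logit/(a) = 1.62 − (-1.8153)/1.3000 = 3.0164

3.02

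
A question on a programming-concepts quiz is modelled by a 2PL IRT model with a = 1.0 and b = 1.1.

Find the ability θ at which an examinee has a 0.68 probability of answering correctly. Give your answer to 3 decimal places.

P(θ) = 1 / (1 + exp(−a(θ − b)))
logit = ln(0.6800/0.3200) = 0.7538
θ = b + logit/(a) = 1.1 + 0.7538/1.0000 = 1.8538

1.854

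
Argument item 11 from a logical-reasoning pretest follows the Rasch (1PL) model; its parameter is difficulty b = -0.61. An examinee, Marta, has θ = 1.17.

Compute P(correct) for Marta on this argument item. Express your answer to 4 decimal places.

P(θ) = 1 / (1 + exp(−(θ − b)))
Exponent: (1.17 − (-0.61)) = 1.7800
1/(1 + e^{-1.7800}) = 0.8557
P = 0.8557

0.8557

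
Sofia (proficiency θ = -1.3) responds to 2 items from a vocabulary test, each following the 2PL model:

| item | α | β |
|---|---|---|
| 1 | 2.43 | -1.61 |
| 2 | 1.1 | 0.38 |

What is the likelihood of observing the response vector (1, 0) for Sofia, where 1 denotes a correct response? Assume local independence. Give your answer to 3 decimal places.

P(θ) = 1 / (1 + exp(−α(θ − β)))
P_1 = 1/(1+e^{-0.7533}) = 0.6799
P_2 = 1/(1+e^{1.8480}) = 0.1361
L = P_1 × (1−P_2) = 0.6799 × 0.8639 = 0.58736

0.587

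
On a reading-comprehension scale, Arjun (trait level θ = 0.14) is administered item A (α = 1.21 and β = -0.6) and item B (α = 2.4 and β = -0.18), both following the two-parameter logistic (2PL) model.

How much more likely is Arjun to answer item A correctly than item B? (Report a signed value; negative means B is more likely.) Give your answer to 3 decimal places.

0.027

P(θ) = 1 / (1 + exp(−α(θ − β)))
P_A = 0.7100
P_B = 0.6831
P_A − P_B = 0.0269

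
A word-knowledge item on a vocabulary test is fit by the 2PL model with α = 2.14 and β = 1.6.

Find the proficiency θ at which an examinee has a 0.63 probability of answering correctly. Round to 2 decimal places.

1.85

P(θ) = 1 / (1 + exp(−α(θ − β)))
logit = ln(0.6300/0.3700) = 0.5322
θ = β + logit/(α) = 1.6 + 0.5322/2.1400 = 1.8487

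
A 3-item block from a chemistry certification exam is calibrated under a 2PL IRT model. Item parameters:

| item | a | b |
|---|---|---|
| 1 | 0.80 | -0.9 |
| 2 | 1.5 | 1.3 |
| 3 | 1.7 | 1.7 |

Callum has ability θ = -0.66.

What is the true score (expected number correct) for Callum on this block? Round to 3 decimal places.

P(θ) = 1 / (1 + exp(−a(θ − b)))
P_1 = 1/(1+e^{-0.1920}) = 0.5479
P_2 = 1/(1+e^{2.9400}) = 0.0502
P_3 = 1/(1+e^{4.0120}) = 0.0178
E[score] = 0.5479 + 0.0502 + 0.0178 = 0.6158

0.616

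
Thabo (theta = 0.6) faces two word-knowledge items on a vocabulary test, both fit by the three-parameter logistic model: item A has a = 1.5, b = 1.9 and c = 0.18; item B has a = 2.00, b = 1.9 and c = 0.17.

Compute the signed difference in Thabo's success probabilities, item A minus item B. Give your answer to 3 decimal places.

0.055

P(theta) = c + (1 − c) · 1 / (1 + exp(−a(theta − b)))
P_A = 0.2821
P_B = 0.2274
P_A − P_B = 0.0547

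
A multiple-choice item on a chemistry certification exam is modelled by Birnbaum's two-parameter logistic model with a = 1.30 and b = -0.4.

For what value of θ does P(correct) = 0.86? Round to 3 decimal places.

P(θ) = 1 / (1 + exp(−a(θ − b)))
logit = ln(0.8600/0.1400) = 1.8153
θ = b + logit/(a) = -0.4 + 1.8153/1.3000 = 0.9964

0.996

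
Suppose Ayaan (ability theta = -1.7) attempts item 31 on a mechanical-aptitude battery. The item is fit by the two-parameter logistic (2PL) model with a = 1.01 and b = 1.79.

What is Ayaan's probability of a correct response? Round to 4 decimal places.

0.0286

P(theta) = 1 / (1 + exp(−a(theta − b)))
Exponent: 1.01 × (-1.7 − 1.79) = -3.5249
1/(1 + e^{3.5249}) = 0.0286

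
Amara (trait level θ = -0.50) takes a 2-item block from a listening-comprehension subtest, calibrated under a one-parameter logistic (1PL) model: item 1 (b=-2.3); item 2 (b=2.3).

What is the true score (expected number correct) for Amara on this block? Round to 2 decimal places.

0.92

P(θ) = 1 / (1 + exp(−(θ − b)))
P_1 = 1/(1+e^{-1.8000}) = 0.8581
P_2 = 1/(1+e^{2.8000}) = 0.0573
E[score] = 0.8581 + 0.0573 = 0.9155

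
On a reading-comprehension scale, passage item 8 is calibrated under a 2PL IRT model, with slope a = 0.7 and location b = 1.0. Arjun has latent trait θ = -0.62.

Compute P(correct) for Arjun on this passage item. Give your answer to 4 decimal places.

0.2434

P(θ) = 1 / (1 + exp(−a(θ − b)))
Exponent: 0.7 × (-0.62 − 1.0) = -1.1340
1/(1 + e^{1.1340}) = 0.2434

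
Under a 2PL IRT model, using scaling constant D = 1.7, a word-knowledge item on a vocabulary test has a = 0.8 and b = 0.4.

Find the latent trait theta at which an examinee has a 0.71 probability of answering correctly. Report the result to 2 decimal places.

1.06

P(theta) = 1 / (1 + exp(−D·a(theta − b)))
logit = ln(0.7100/0.2900) = 0.8954
theta = b + logit/(1.7·a) = 0.4 + 0.8954/1.3600 = 1.0584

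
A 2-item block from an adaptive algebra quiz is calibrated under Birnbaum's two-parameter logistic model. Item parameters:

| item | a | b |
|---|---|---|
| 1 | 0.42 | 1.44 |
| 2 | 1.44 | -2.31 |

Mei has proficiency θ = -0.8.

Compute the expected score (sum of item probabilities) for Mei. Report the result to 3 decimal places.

1.179

P(θ) = 1 / (1 + exp(−a(θ − b)))
P_1 = 1/(1+e^{0.9408}) = 0.2807
P_2 = 1/(1+e^{-2.1744}) = 0.8979
E[score] = 0.2807 + 0.8979 = 1.1787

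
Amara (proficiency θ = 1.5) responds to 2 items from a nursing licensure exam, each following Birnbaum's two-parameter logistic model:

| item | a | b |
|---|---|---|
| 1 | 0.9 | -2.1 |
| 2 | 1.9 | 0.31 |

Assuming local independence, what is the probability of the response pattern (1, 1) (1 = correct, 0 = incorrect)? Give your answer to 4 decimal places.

0.8715

P(θ) = 1 / (1 + exp(−a(θ − b)))
P_1 = 1/(1+e^{-3.2400}) = 0.9623
P_2 = 1/(1+e^{-2.2610}) = 0.9056
L = P_1 × P_2 = 0.9623 × 0.9056 = 0.87147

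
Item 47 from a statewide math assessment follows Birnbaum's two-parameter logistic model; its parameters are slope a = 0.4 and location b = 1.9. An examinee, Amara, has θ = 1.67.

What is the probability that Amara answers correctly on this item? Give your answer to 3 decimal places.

P(θ) = 1 / (1 + exp(−a(θ − b)))
Exponent: 0.4 × (1.67 − 1.9) = -0.0920
1/(1 + e^{0.0920}) = 0.4770

0.477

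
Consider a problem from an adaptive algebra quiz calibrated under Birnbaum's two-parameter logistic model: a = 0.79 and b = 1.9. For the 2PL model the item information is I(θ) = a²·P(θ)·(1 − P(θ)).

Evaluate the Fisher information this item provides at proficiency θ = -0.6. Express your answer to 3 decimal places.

0.067

P = 1/(1+e^{1.9750}) = 0.1219
P(1−P) = 0.1219 × 0.8781 = 0.1070
I = a² × P(1−P) = 0.79² × 0.1070 = 0.06678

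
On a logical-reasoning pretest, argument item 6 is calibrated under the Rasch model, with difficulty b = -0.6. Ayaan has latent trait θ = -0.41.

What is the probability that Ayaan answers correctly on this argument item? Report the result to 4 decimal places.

P(θ) = 1 / (1 + exp(−(θ − b)))
Exponent: (-0.41 − (-0.6)) = 0.1900
1/(1 + e^{-0.1900}) = 0.5474
P = 0.5474

0.5474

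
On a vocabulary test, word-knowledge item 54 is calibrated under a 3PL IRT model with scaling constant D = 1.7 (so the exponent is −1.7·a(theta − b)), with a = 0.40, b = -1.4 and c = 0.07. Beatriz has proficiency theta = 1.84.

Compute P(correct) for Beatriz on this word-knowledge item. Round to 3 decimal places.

P(theta) = c + (1 − c) · 1 / (1 + exp(−D·a(theta − b)))
Exponent: 1.7 × 0.40 × (1.84 − (-1.4)) = 2.2032
1/(1 + e^{-2.2032}) = 0.9005
P = 0.07 + 0.93 × 0.9005 = 0.9075

0.907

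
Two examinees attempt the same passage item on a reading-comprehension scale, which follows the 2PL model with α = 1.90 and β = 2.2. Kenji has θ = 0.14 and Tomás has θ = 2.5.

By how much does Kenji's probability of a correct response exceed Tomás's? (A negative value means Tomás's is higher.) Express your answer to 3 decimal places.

-0.619

P(θ) = 1 / (1 + exp(−α(θ − β)))
P(Kenji) = 0.0196  [exponent -3.9140]
P(Tomás) = 0.6388  [exponent 0.5700]
Difference = 0.0196 − 0.6388 = -0.6192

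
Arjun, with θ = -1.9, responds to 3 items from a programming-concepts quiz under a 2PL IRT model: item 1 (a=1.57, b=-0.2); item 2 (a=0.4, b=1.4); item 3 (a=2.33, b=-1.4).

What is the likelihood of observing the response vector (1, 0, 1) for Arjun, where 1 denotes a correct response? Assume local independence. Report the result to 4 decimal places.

P(θ) = 1 / (1 + exp(−a(θ − b)))
P_1 = 1/(1+e^{2.6690}) = 0.0648
P_2 = 1/(1+e^{1.3200}) = 0.2108
P_3 = 1/(1+e^{1.1650}) = 0.2378
L = P_1 × (1−P_2) × P_3 = 0.0648 × 0.7892 × 0.2378 = 0.01216

0.0122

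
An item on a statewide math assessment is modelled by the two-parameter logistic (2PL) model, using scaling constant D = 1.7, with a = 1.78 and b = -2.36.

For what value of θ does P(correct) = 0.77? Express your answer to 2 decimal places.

-1.96

P(θ) = 1 / (1 + exp(−D·a(θ − b)))
logit = ln(0.7700/0.2300) = 1.2083
θ = b + logit/(1.7·a) = -2.36 + 1.2083/3.0260 = -1.9607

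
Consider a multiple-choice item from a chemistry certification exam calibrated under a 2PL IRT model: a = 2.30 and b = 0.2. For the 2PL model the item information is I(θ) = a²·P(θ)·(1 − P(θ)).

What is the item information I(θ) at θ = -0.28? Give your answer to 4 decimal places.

0.9892

P = 1/(1+e^{1.1040}) = 0.2490
P(1−P) = 0.2490 × 0.7510 = 0.1870
I = a² × P(1−P) = 2.30² × 0.1870 = 0.98920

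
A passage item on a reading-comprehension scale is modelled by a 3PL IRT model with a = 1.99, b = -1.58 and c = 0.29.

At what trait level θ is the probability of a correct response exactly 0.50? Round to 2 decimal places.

-2.02

P(θ) = c + (1 − c) · 1 / (1 + exp(−a(θ − b)))
Remove guessing floor: (0.50 − 0.29)/(1 − 0.29) = 0.2958
logit = ln(0.2958/0.7042) = -0.8675
θ = b + logit/(a) = -1.58 + (-0.8675)/1.9900 = -2.0159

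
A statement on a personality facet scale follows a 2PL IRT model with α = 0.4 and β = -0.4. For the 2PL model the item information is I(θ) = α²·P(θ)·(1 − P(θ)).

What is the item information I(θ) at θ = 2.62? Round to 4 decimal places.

P = 1/(1+e^{-1.2080}) = 0.7699
P(1−P) = 0.7699 × 0.2301 = 0.1771
I = α² × P(1−P) = 0.4² × 0.1771 = 0.02834

0.0283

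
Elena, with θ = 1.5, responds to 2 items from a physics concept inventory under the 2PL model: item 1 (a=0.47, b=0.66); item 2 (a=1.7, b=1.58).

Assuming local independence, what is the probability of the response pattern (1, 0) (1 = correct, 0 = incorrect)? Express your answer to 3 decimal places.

0.319

P(θ) = 1 / (1 + exp(−a(θ − b)))
P_1 = 1/(1+e^{-0.3948}) = 0.5974
P_2 = 1/(1+e^{0.1360}) = 0.4661
L = P_1 × (1−P_2) = 0.5974 × 0.5339 = 0.31900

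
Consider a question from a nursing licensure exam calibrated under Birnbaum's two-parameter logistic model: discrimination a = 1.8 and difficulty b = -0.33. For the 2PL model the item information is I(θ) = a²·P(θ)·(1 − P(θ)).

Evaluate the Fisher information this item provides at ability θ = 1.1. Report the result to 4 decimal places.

0.2132

P = 1/(1+e^{-2.5740}) = 0.9292
P(1−P) = 0.9292 × 0.0708 = 0.0658
I = a² × P(1−P) = 1.8² × 0.0658 = 0.21324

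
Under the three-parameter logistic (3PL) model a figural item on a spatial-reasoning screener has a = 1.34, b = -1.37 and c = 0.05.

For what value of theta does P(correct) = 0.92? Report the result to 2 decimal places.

0.41

P(theta) = c + (1 − c) · 1 / (1 + exp(−a(theta − b)))
Remove guessing floor: (0.92 − 0.05)/(1 − 0.05) = 0.9158
logit = ln(0.9158/0.0842) = 2.3865
theta = b + logit/(a) = -1.37 + 2.3865/1.3400 = 0.4109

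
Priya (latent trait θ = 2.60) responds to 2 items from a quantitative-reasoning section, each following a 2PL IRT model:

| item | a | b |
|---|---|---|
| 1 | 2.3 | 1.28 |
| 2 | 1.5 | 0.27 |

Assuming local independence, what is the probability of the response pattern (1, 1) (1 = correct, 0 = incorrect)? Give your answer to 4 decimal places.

0.9261

P(θ) = 1 / (1 + exp(−a(θ − b)))
P_1 = 1/(1+e^{-3.0360}) = 0.9542
P_2 = 1/(1+e^{-3.4950}) = 0.9705
L = P_1 × P_2 = 0.9542 × 0.9705 = 0.92607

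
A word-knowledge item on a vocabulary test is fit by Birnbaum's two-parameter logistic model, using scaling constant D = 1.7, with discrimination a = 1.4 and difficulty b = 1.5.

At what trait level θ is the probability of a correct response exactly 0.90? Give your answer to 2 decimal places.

P(θ) = 1 / (1 + exp(−D·a(θ − b)))
logit = ln(0.9000/0.1000) = 2.1972
θ = b + logit/(1.7·a) = 1.5 + 2.1972/2.3800 = 2.4232

2.42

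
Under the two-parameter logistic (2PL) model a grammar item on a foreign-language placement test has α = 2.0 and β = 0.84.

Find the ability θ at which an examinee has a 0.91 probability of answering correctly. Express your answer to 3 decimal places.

1.997

P(θ) = 1 / (1 + exp(−α(θ − β)))
logit = ln(0.9100/0.0900) = 2.3136
θ = β + logit/(α) = 0.84 + 2.3136/2.0000 = 1.9968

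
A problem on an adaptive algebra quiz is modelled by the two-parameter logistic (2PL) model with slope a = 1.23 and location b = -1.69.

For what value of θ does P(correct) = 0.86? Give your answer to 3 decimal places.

-0.214

P(θ) = 1 / (1 + exp(−a(θ − b)))
logit = ln(0.8600/0.1400) = 1.8153
θ = b + logit/(a) = -1.69 + 1.8153/1.2300 = -0.2142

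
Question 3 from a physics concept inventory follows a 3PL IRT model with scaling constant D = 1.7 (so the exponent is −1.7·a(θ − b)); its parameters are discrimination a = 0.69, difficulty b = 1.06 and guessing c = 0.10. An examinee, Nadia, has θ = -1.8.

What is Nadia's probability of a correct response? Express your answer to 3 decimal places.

P(θ) = c + (1 − c) · 1 / (1 + exp(−D·a(θ − b)))
Exponent: 1.7 × 0.69 × (-1.8 − 1.06) = -3.3548
1/(1 + e^{3.3548}) = 0.0337
P = 0.10 + 0.90 × 0.0337 = 0.1304

0.130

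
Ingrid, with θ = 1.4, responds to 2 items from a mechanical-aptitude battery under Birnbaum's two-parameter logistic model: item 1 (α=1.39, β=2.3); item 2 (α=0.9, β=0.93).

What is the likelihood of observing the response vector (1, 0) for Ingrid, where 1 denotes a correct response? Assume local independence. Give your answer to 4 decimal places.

P(θ) = 1 / (1 + exp(−α(θ − β)))
P_1 = 1/(1+e^{1.2510}) = 0.2225
P_2 = 1/(1+e^{-0.4230}) = 0.6042
L = P_1 × (1−P_2) = 0.2225 × 0.3958 = 0.08808

0.0881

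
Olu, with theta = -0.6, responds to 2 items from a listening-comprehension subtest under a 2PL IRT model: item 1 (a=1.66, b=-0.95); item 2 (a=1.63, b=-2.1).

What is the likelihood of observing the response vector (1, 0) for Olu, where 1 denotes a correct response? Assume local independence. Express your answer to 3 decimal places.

P(theta) = 1 / (1 + exp(−a(theta − b)))
P_1 = 1/(1+e^{-0.5810}) = 0.6413
P_2 = 1/(1+e^{-2.4450}) = 0.9202
L = P_1 × (1−P_2) = 0.6413 × 0.0798 = 0.05118

0.051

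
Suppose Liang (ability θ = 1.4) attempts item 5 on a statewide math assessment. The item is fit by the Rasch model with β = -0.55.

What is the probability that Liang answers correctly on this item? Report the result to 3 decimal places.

P(θ) = 1 / (1 + exp(−(θ − β)))
Exponent: (1.4 − (-0.55)) = 1.9500
1/(1 + e^{-1.9500}) = 0.8754
P = 0.8754

0.875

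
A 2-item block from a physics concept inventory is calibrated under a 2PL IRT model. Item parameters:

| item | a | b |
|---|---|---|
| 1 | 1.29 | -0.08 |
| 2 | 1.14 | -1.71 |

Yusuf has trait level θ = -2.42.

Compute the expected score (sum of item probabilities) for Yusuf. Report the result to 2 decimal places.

0.35

P(θ) = 1 / (1 + exp(−a(θ − b)))
P_1 = 1/(1+e^{3.0186}) = 0.0466
P_2 = 1/(1+e^{0.8094}) = 0.3080
E[score] = 0.0466 + 0.3080 = 0.3546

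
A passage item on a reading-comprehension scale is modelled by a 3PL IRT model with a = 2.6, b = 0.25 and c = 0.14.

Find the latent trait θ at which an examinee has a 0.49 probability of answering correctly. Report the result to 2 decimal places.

0.11

P(θ) = c + (1 − c) · 1 / (1 + exp(−a(θ − b)))
Remove guessing floor: (0.49 − 0.14)/(1 − 0.14) = 0.4070
logit = ln(0.4070/0.5930) = -0.3765
θ = b + logit/(a) = 0.25 + (-0.3765)/2.6000 = 0.1052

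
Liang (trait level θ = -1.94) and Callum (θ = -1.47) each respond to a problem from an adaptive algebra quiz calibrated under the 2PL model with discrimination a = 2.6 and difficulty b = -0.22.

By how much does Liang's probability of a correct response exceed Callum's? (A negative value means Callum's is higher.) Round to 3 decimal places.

P(θ) = 1 / (1 + exp(−a(θ − b)))
P(Liang) = 0.0113  [exponent -4.4720]
P(Callum) = 0.0373  [exponent -3.2500]
Difference = 0.0113 − 0.0373 = -0.0260

-0.026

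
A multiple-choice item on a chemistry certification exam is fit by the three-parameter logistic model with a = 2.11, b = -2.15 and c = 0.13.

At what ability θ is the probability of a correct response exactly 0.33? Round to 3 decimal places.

P(θ) = c + (1 − c) · 1 / (1 + exp(−a(θ − b)))
Remove guessing floor: (0.33 − 0.13)/(1 − 0.13) = 0.2299
logit = ln(0.2299/0.7701) = -1.2090
θ = b + logit/(a) = -2.15 + (-1.2090)/2.1100 = -2.7230

-2.723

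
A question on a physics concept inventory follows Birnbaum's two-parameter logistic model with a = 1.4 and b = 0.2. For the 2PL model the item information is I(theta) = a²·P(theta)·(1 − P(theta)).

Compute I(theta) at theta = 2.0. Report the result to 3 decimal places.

P = 1/(1+e^{-2.5200}) = 0.9255
P(1−P) = 0.9255 × 0.0745 = 0.0689
I = a² × P(1−P) = 1.4² × 0.0689 = 0.13509

0.135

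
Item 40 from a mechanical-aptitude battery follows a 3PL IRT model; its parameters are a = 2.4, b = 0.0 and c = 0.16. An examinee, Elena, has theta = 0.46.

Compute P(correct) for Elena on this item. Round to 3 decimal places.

0.791

P(theta) = c + (1 − c) · 1 / (1 + exp(−a(theta − b)))
Exponent: 2.4 × (0.46 − 0.0) = 1.1040
1/(1 + e^{-1.1040}) = 0.7510
P = 0.16 + 0.84 × 0.7510 = 0.7908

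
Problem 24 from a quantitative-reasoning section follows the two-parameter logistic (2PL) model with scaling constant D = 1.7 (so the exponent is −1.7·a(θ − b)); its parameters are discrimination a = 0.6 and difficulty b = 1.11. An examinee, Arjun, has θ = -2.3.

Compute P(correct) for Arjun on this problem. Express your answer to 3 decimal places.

0.030

P(θ) = 1 / (1 + exp(−D·a(θ − b)))
Exponent: 1.7 × 0.6 × (-2.3 − 1.11) = -3.4782
1/(1 + e^{3.4782}) = 0.0299
P = 0.0299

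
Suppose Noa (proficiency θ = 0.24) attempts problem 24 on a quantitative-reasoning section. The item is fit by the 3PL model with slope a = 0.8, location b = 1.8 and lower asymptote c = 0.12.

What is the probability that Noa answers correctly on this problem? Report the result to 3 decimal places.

P(θ) = c + (1 − c) · 1 / (1 + exp(−a(θ − b)))
Exponent: 0.8 × (0.24 − 1.8) = -1.2480
1/(1 + e^{1.2480}) = 0.2230
P = 0.12 + 0.88 × 0.2230 = 0.3163

0.316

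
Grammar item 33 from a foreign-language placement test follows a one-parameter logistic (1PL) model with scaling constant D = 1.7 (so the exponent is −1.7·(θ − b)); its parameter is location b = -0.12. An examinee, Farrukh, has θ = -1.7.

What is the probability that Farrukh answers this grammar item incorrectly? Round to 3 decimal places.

P(θ) = 1 / (1 + exp(−D·(θ − b)))
Exponent: 1.7 × (-1.7 − (-0.12)) = -2.6860
1/(1 + e^{2.6860}) = 0.0638
P = 0.0638
P(incorrect) = 1 − 0.0638 = 0.9362

0.936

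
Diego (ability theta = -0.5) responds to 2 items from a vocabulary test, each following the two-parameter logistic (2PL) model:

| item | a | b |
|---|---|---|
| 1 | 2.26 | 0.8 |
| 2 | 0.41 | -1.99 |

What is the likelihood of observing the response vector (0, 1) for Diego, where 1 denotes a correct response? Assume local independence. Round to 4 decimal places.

0.6155

P(theta) = 1 / (1 + exp(−a(theta − b)))
P_1 = 1/(1+e^{2.9380}) = 0.0503
P_2 = 1/(1+e^{-0.6109}) = 0.6481
L = (1−P_1) × P_2 = 0.9497 × 0.6481 = 0.61554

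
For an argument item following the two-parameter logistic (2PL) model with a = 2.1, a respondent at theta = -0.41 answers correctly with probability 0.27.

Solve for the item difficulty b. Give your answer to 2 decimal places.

0.06

P(theta) = 1 / (1 + exp(−a(theta − b)))
logit(0.27) = ln(0.27/0.73) = -0.9946
b = theta − logit/(a) = -0.41 − (-0.9946)/2.1000 = 0.0636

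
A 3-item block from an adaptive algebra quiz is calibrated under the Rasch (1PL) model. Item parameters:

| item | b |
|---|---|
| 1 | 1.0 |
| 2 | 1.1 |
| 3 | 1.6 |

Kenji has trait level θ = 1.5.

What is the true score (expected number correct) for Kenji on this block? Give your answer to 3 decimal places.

1.696

P(θ) = 1 / (1 + exp(−(θ − b)))
P_1 = 1/(1+e^{-0.5000}) = 0.6225
P_2 = 1/(1+e^{-0.4000}) = 0.5987
P_3 = 1/(1+e^{0.1000}) = 0.4750
E[score] = 0.6225 + 0.5987 + 0.4750 = 1.6962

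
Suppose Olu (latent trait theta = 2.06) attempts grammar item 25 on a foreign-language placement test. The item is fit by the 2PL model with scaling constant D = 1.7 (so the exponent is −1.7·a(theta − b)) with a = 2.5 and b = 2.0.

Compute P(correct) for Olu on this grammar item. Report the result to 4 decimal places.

0.5634

P(theta) = 1 / (1 + exp(−D·a(theta − b)))
Exponent: 1.7 × 2.5 × (2.06 − 2.0) = 0.2550
1/(1 + e^{-0.2550}) = 0.5634
P = 0.5634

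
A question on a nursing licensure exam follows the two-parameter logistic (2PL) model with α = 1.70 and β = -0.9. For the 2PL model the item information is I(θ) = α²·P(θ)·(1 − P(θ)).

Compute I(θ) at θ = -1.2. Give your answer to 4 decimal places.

P = 1/(1+e^{0.5100}) = 0.3752
P(1−P) = 0.3752 × 0.6248 = 0.2344
I = α² × P(1−P) = 1.70² × 0.2344 = 0.67748

0.6775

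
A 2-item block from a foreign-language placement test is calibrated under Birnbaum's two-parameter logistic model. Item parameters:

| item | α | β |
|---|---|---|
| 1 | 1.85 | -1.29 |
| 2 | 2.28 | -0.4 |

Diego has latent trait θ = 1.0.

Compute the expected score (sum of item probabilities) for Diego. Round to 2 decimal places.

P(θ) = 1 / (1 + exp(−α(θ − β)))
P_1 = 1/(1+e^{-4.2365}) = 0.9857
P_2 = 1/(1+e^{-3.1920}) = 0.9605
E[score] = 0.9857 + 0.9605 = 1.9463

1.95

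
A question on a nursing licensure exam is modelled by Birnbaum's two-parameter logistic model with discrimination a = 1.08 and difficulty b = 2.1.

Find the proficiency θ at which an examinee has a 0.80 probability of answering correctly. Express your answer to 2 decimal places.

P(θ) = 1 / (1 + exp(−a(θ − b)))
logit = ln(0.8000/0.2000) = 1.3863
θ = b + logit/(a) = 2.1 + 1.3863/1.0800 = 3.3836

3.38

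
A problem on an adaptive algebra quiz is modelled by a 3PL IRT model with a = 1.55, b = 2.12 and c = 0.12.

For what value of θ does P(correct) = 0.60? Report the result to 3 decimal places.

P(θ) = c + (1 − c) · 1 / (1 + exp(−a(θ − b)))
Remove guessing floor: (0.60 − 0.12)/(1 − 0.12) = 0.5455
logit = ln(0.5455/0.4545) = 0.1823
θ = b + logit/(a) = 2.12 + 0.1823/1.5500 = 2.2376

2.238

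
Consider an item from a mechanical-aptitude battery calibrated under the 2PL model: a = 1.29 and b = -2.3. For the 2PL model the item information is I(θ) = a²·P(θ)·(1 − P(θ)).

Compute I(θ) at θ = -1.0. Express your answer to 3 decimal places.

0.221

P = 1/(1+e^{-1.6770}) = 0.8425
P(1−P) = 0.8425 × 0.1575 = 0.1327
I = a² × P(1−P) = 1.29² × 0.1327 = 0.22081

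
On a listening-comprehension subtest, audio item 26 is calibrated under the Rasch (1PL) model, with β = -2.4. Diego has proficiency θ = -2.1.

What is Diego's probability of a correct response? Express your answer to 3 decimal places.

0.574

P(θ) = 1 / (1 + exp(−(θ − β)))
Exponent: (-2.1 − (-2.4)) = 0.3000
1/(1 + e^{-0.3000}) = 0.5744
P = 0.5744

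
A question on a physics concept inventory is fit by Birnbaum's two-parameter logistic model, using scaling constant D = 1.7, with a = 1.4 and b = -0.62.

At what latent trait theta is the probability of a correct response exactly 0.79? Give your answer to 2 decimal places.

-0.06

P(theta) = 1 / (1 + exp(−D·a(theta − b)))
logit = ln(0.7900/0.2100) = 1.3249
theta = b + logit/(1.7·a) = -0.62 + 1.3249/2.3800 = -0.0633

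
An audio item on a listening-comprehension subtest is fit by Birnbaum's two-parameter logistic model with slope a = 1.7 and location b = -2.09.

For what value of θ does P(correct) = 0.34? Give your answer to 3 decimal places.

-2.480

P(θ) = 1 / (1 + exp(−a(θ − b)))
logit = ln(0.3400/0.6600) = -0.6633
θ = b + logit/(a) = -2.09 + (-0.6633)/1.7000 = -2.4802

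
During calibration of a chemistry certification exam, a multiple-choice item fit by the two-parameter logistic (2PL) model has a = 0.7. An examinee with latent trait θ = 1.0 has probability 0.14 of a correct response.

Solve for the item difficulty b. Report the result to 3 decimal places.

3.593

P(θ) = 1 / (1 + exp(−a(θ − b)))
logit(0.14) = ln(0.14/0.86) = -1.8153
b = θ − logit/(a) = 1.0 − (-1.8153)/0.7000 = 3.5933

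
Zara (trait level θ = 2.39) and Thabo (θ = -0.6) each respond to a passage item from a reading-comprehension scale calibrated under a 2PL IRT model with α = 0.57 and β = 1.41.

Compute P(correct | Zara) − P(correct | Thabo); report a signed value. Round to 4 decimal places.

P(θ) = 1 / (1 + exp(−α(θ − β)))
P(Zara) = 0.6361  [exponent 0.5586]
P(Thabo) = 0.2413  [exponent -1.1457]
Difference = 0.6361 − 0.2413 = 0.3949

0.3949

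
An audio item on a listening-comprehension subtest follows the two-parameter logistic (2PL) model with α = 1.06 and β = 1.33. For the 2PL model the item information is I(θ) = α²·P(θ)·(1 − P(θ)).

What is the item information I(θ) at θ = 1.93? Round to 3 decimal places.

0.254

P = 1/(1+e^{-0.6360}) = 0.6538
P(1−P) = 0.6538 × 0.3462 = 0.2263
I = α² × P(1−P) = 1.06² × 0.2263 = 0.25431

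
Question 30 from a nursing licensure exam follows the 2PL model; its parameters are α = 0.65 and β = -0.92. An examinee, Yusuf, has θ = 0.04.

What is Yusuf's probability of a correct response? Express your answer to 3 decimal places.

0.651

P(θ) = 1 / (1 + exp(−α(θ − β)))
Exponent: 0.65 × (0.04 − (-0.92)) = 0.6240
1/(1 + e^{-0.6240}) = 0.6511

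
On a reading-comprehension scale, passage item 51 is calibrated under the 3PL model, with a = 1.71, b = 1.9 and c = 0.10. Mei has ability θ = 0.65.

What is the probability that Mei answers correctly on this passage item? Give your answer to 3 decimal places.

0.195

P(θ) = c + (1 − c) · 1 / (1 + exp(−a(θ − b)))
Exponent: 1.71 × (0.65 − 1.9) = -2.1375
1/(1 + e^{2.1375}) = 0.1055
P = 0.10 + 0.90 × 0.1055 = 0.1950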